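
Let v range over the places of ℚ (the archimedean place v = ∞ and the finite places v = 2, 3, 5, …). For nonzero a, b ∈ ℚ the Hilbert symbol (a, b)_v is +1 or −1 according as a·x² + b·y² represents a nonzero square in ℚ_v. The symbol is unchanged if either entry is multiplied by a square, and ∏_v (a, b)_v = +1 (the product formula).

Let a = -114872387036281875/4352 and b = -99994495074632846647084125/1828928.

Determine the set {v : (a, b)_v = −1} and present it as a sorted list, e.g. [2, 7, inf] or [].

[5, 11, 13, 23, 31, inf]

(a, b) ≡ (-187, -60665605) mod (ℚ^×)²; places V = {2, 3, 5, 7, 11, 13, 17, 23, 31, 37, 41, ∞}.
(a,b)_41: α=0, u≡23; β=-2, v≡5 (mod 41); (23|41)=+1, (5|41)=+1; sign (−1)^0·+1^-2·+1^0 = +1.
(a,b)_11: α=1, u≡3; β=1, v≡4 (mod 11); (3|11)=+1, (4|11)=+1; sign (−1)^1·+1^1·+1^1 = -1.
(a,b)_37: α=0, u≡22; β=2, v≡24 (mod 37); (22|37)=-1, (24|37)=-1; sign (−1)^0·-1^2·-1^0 = +1.
(a,b)_7: α=4, u≡2; β=7, v≡5 (mod 7); (2|7)=+1, (5|7)=-1; sign (−1)^0·+1^7·-1^4 = +1.
(a,b)_5: α=4, u≡2; β=3, v≡4 (mod 5); (2|5)=-1, (4|5)=+1; sign (−1)^0·-1^3·+1^4 = -1.
(a,b)_3: α=4, u≡2; β=4, v≡2 (mod 3); (2|3)=-1, (2|3)=-1; sign (−1)^0·-1^4·-1^4 = +1.
(a,b)_13: α=2, u≡6; β=3, v≡4 (mod 13); (6|13)=-1, (4|13)=+1; sign (−1)^0·-1^3·+1^2 = -1.
(a,b)_23: α=2, u≡20; β=3, v≡19 (mod 23); (20|23)=-1, (19|23)=-1; sign (−1)^0·-1^3·-1^2 = -1.
(a,b)_31: α=2, u≡15; β=3, v≡24 (mod 31); (15|31)=-1, (24|31)=-1; sign (−1)^0·-1^3·-1^2 = -1.
(a,b)_2: α=-8, β=-6; u≡5, v≡3 (mod 8); ε(u)ε(v)=0·1, αω(v)=-8·1, βω(u)=-6·1; sum ≡ 0  ⇒  +1.
(a,b)_∞: sgn(-187)=−, sgn(-60665605)=−, so -1.
(a,b)_17: α=-1, u≡7; β=-1, v≡7 (mod 17); (7|17)=-1, (7|17)=-1; sign (−1)^0·-1^-1·-1^-1 = +1.
(-187, -60665605 / ℚ) ramifies at {5, 11, 13, 23, 31, ∞}: a division algebra.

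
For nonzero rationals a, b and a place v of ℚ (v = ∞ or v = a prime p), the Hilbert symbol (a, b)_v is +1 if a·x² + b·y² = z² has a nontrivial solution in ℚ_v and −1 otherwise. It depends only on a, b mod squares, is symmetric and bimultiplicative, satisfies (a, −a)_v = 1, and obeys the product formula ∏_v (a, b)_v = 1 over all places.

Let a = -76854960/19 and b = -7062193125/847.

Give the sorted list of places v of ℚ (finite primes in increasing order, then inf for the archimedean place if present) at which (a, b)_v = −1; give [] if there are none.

[3, 5, 19, inf]

Mod squares: a ≡ -10140585, b ≡ -52003. Check v ∈ {∞, 2, 3, 5, 7, 11, 13, 17, 19, 23}.
v=5: a=5^1·(≡2), b=5^4·(≡3) mod 5; (2|5)=-1, (3|5)=-1; (−1)^{1·4·2}·(-1)^4·(-1)^1 = -1.
v=17: a=17^1·(≡16), b=17^1·(≡8) mod 17; (16|17)=+1, (8|17)=+1; (−1)^{1·1·8}·(+1)^1·(+1)^1 = +1.
v=11: a=11^0·(≡2), b=11^-2·(≡5) mod 11; (2|11)=-1, (5|11)=+1; (−1)^{0·-2·5}·(-1)^-2·(+1)^0 = +1.
v=2: v_2(a)=4, v_2(b)=0; units ≡ 7, 5 (mod 8); ε·ε+αω+βω = 1·0+4·1+0·0 ≡ 0  ⇒  (a,b)_2 = +1.
v=3: a=3^3·(≡1), b=3^2·(≡2) mod 3; (1|3)=+1, (2|3)=-1; (−1)^{3·2·1}·(+1)^2·(-1)^3 = -1.
v=∞: -10140585 < 0 and -52003 < 0  ⇒  (a,b)_∞ = -1.
v=7: a=7^1·(≡2), b=7^-1·(≡3) mod 7; (2|7)=+1, (3|7)=-1; (−1)^{1·-1·3}·(+1)^-1·(-1)^1 = +1.
v=13: a=13^1·(≡2), b=13^2·(≡12) mod 13; (2|13)=-1, (12|13)=+1; (−1)^{1·2·6}·(-1)^2·(+1)^1 = +1.
v=19: a=19^-1·(≡2), b=19^1·(≡2) mod 19; (2|19)=-1, (2|19)=-1; (−1)^{-1·1·9}·(-1)^1·(-1)^-1 = -1.
v=23: a=23^1·(≡20), b=23^1·(≡3) mod 23; (20|23)=-1, (3|23)=+1; (−1)^{1·1·11}·(-1)^1·(+1)^1 = +1.
(-10140585, -52003 / ℚ) ramifies at {3, 5, 19, ∞}: a division algebra.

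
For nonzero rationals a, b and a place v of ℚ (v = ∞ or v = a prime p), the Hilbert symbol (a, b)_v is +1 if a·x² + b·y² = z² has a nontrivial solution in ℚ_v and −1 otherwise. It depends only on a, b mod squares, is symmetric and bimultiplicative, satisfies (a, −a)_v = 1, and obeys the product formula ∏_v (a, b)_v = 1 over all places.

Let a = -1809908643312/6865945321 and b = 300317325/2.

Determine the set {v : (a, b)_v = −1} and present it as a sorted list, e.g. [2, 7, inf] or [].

[3, 23]

Mod squares: a ≡ -4807, b ≡ 490314. Check v ∈ {∞, 2, 3, 5, 7, 11, 17, 19, 23, 41, 43, 47}.
v=3: a=3^4·(≡2), b=3^1·(≡1) mod 3; (2|3)=-1, (1|3)=+1; (−1)^{4·1·1}·(-1)^1·(+1)^4 = -1.
v=23: a=23^1·(≡21), b=23^1·(≡7) mod 23; (21|23)=-1, (7|23)=-1; (−1)^{1·1·11}·(-1)^1·(-1)^1 = -1.
v=7: a=7^4·(≡1), b=7^2·(≡6) mod 7; (1|7)=+1, (6|7)=-1; (−1)^{4·2·3}·(+1)^2·(-1)^4 = +1.
v=43: a=43^-2·(≡15), b=43^0·(≡18) mod 43; (15|43)=+1, (18|43)=-1; (−1)^{-2·0·21}·(+1)^0·(-1)^-2 = +1.
v=19: a=19^1·(≡10), b=19^1·(≡9) mod 19; (10|19)=-1, (9|19)=+1; (−1)^{1·1·9}·(-1)^1·(+1)^1 = +1.
v=2: v_2(a)=4, v_2(b)=-1; units ≡ 1, 5 (mod 8); ε·ε+αω+βω = 0·0+4·1+-1·0 ≡ 0  ⇒  (a,b)_2 = +1.
v=11: a=11^3·(≡1), b=11^1·(≡2) mod 11; (1|11)=+1, (2|11)=-1; (−1)^{3·1·5}·(+1)^1·(-1)^3 = +1.
v=41: a=41^-2·(≡40), b=41^0·(≡37) mod 41; (40|41)=+1, (37|41)=+1; (−1)^{-2·0·20}·(+1)^0·(+1)^-2 = +1.
v=47: a=47^-2·(≡37), b=47^0·(≡31) mod 47; (37|47)=+1, (31|47)=-1; (−1)^{-2·0·23}·(+1)^0·(-1)^-2 = +1.
v=5: a=5^0·(≡3), b=5^2·(≡4) mod 5; (3|5)=-1, (4|5)=+1; (−1)^{0·2·2}·(-1)^2·(+1)^0 = +1.
v=∞: -4807 < 0 and 490314 > 0  ⇒  (a,b)_∞ = +1.
v=17: a=17^0·(≡1), b=17^1·(≡11) mod 17; (1|17)=+1, (11|17)=-1; (−1)^{0·1·8}·(+1)^1·(-1)^0 = +1.
(-4807, 490314 / ℚ) ramifies at {3, 23}: a division algebra.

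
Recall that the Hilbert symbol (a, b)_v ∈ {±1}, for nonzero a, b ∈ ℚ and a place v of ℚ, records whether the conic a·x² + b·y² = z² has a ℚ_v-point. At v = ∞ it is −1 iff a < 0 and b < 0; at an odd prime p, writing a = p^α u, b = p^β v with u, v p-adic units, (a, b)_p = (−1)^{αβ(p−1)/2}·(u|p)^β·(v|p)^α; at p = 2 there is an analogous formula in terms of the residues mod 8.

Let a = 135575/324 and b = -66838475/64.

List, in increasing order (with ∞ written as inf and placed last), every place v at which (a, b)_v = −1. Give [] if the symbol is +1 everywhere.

[17, 29]

(a, b) ≡ (5423, -11) mod (ℚ^×)²; places V = {2, 3, 5, 11, 17, 29, ∞}.
(a,b)_29: α=1, u≡7; β=2, v≡12 (mod 29); (7|29)=+1, (12|29)=-1; sign (−1)^0·+1^2·-1^1 = -1.
(a,b)_2: α=-2, β=-6; u≡7, v≡5 (mod 8); ε(u)ε(v)=1·0, αω(v)=-2·1, βω(u)=-6·0; sum ≡ 0  ⇒  +1.
(a,b)_3: α=-4, u≡2; β=0, v≡1 (mod 3); (2|3)=-1, (1|3)=+1; sign (−1)^0·-1^0·+1^-4 = +1.
(a,b)_∞: sgn(5423)=+, sgn(-11)=−, so +1.
(a,b)_17: α=1, u≡2; β=2, v≡6 (mod 17); (2|17)=+1, (6|17)=-1; sign (−1)^0·+1^2·-1^1 = -1.
(a,b)_11: α=1, u≡1; β=1, v≡6 (mod 11); (1|11)=+1, (6|11)=-1; sign (−1)^1·+1^1·-1^1 = +1.
(a,b)_5: α=2, u≡2; β=2, v≡4 (mod 5); (2|5)=-1, (4|5)=+1; sign (−1)^0·-1^2·+1^2 = +1.
(5423, -11 / ℚ) ramifies at {17, 29}: a division algebra.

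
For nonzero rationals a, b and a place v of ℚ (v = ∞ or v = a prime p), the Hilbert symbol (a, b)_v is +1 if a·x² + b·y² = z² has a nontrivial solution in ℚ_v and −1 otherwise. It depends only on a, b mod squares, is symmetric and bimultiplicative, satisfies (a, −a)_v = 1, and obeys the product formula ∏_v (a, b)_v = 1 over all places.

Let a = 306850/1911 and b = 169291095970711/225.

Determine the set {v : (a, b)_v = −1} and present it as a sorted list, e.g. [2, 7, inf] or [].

Mod squares: a ≡ 1326, b ≡ 2431. Check v ∈ {∞, 2, 3, 5, 7, 11, 13, 17, 19, 43}.
v=5: a=5^2·(≡4), b=5^-2·(≡4) mod 5; (4|5)=+1, (4|5)=+1; (−1)^{2·-2·2}·(+1)^-2·(+1)^2 = +1.
v=11: a=11^0·(≡2), b=11^1·(≡9) mod 11; (2|11)=-1, (9|11)=+1; (−1)^{0·1·5}·(-1)^1·(+1)^0 = -1.
v=13: a=13^-1·(≡6), b=13^1·(≡7) mod 13; (6|13)=-1, (7|13)=-1; (−1)^{-1·1·6}·(-1)^1·(-1)^-1 = +1.
v=2: v_2(a)=1, v_2(b)=0; units ≡ 7, 7 (mod 8); ε·ε+αω+βω = 1·1+1·0+0·0 ≡ 1  ⇒  (a,b)_2 = -1.
v=7: a=7^-2·(≡3), b=7^0·(≡1) mod 7; (3|7)=-1, (1|7)=+1; (−1)^{-2·0·3}·(-1)^0·(+1)^-2 = +1.
v=43: a=43^0·(≡25), b=43^2·(≡13) mod 43; (25|43)=+1, (13|43)=+1; (−1)^{0·2·21}·(+1)^2·(+1)^0 = +1.
v=∞: 1326 > 0 and 2431 > 0  ⇒  (a,b)_∞ = +1.
v=19: a=19^2·(≡3), b=19^4·(≡8) mod 19; (3|19)=-1, (8|19)=-1; (−1)^{2·4·9}·(-1)^4·(-1)^2 = +1.
v=3: a=3^-1·(≡1), b=3^-2·(≡1) mod 3; (1|3)=+1, (1|3)=+1; (−1)^{-1·-2·1}·(+1)^-2·(+1)^-1 = +1.
v=17: a=17^1·(≡14), b=17^3·(≡7) mod 17; (14|17)=-1, (7|17)=-1; (−1)^{1·3·8}·(-1)^3·(-1)^1 = +1.
|Ram(1326, 2431)| = 2, even; anisotropic at {2, 11}.

[2, 11]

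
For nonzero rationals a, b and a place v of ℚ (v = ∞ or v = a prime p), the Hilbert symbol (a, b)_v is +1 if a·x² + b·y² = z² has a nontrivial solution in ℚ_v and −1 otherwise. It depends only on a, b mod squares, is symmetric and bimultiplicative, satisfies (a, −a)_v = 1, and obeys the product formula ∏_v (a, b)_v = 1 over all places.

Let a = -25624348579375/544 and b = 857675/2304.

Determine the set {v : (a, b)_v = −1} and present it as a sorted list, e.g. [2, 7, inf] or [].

(a, b) ≡ (-238, 203) mod (ℚ^×)²; places V = {2, 3, 5, 7, 13, 17, 29, ∞}.
(a,b)_13: α=2, u≡1; β=2, v≡6 (mod 13); (1|13)=+1, (6|13)=-1; sign (−1)^0·+1^2·-1^2 = +1.
(a,b)_2: α=-5, β=-8; u≡1, v≡3 (mod 8); ε(u)ε(v)=0·1, αω(v)=-5·1, βω(u)=-8·0; sum ≡ 1  ⇒  -1.
(a,b)_∞: sgn(-238)=−, sgn(203)=+, so +1.
(a,b)_5: α=4, u≡2; β=2, v≡3 (mod 5); (2|5)=-1, (3|5)=-1; sign (−1)^0·-1^2·-1^4 = +1.
(a,b)_3: α=0, u≡2; β=-2, v≡2 (mod 3); (2|3)=-1, (2|3)=-1; sign (−1)^0·-1^-2·-1^0 = +1.
(a,b)_17: α=-1, u≡10; β=0, v≡16 (mod 17); (10|17)=-1, (16|17)=+1; sign (−1)^0·-1^0·+1^-1 = +1.
(a,b)_7: α=3, u≡1; β=1, v≡4 (mod 7); (1|7)=+1, (4|7)=+1; sign (−1)^1·+1^1·+1^3 = -1.
(a,b)_29: α=4, u≡24; β=1, v≡13 (mod 29); (24|29)=+1, (13|29)=+1; sign (−1)^0·+1^1·+1^4 = +1.
(-238, 203 / ℚ) ramifies at {2, 7}: a division algebra.

[2, 7]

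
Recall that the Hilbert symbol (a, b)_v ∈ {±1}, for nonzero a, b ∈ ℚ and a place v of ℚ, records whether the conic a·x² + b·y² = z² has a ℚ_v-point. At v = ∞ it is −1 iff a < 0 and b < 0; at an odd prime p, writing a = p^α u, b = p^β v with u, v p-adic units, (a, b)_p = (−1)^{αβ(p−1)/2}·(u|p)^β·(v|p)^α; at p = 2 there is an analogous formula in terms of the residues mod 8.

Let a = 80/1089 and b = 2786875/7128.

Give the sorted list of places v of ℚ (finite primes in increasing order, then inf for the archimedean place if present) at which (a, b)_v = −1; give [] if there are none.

(a, b) ≡ (5, 2002) mod (ℚ^×)²; places V = {2, 3, 5, 7, 11, 13, ∞}.
(a,b)_∞: sgn(5)=+, sgn(2002)=+, so +1.
(a,b)_11: α=-2, u≡4; β=-1, v≡8 (mod 11); (4|11)=+1, (8|11)=-1; sign (−1)^0·+1^-1·-1^-2 = +1.
(a,b)_5: α=1, u≡4; β=4, v≡3 (mod 5); (4|5)=+1, (3|5)=-1; sign (−1)^0·+1^4·-1^1 = -1.
(a,b)_7: α=0, u≡6; β=3, v≡6 (mod 7); (6|7)=-1, (6|7)=-1; sign (−1)^0·-1^3·-1^0 = -1.
(a,b)_3: α=-2, u≡2; β=-4, v≡1 (mod 3); (2|3)=-1, (1|3)=+1; sign (−1)^0·-1^-4·+1^-2 = +1.
(a,b)_2: α=4, β=-3; u≡5, v≡1 (mod 8); ε(u)ε(v)=0·0, αω(v)=4·0, βω(u)=-3·1; sum ≡ 1  ⇒  -1.
(a,b)_13: α=0, u≡8; β=1, v≡11 (mod 13); (8|13)=-1, (11|13)=-1; sign (−1)^0·-1^1·-1^0 = -1.
Ram(5, 2002) = {2, 5, 7, 13}; no ℚ_2-point on the conic.

[2, 5, 7, 13]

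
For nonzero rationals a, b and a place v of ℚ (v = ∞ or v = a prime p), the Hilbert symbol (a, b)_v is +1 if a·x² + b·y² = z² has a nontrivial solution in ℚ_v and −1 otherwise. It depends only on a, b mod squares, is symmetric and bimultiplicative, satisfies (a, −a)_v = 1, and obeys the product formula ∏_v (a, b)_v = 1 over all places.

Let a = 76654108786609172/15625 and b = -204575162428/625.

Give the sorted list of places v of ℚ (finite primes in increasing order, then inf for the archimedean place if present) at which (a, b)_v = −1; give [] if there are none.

Mod squares: a ≡ 136493, b ≡ -37358503. Check v ∈ {∞, 2, 5, 7, 13, 17, 19, 31, 37, 41}.
v=41: a=41^2·(≡23), b=41^1·(≡31) mod 41; (23|41)=+1, (31|41)=+1; (−1)^{2·1·20}·(+1)^1·(+1)^2 = +1.
v=13: a=13^2·(≡8), b=13^1·(≡4) mod 13; (8|13)=-1, (4|13)=+1; (−1)^{2·1·6}·(-1)^1·(+1)^2 = -1.
v=37: a=37^3·(≡34), b=37^2·(≡10) mod 37; (34|37)=+1, (10|37)=+1; (−1)^{3·2·18}·(+1)^2·(+1)^3 = +1.
v=5: a=5^-6·(≡2), b=5^-4·(≡2) mod 5; (2|5)=-1, (2|5)=-1; (−1)^{-6·-4·2}·(-1)^-4·(-1)^-6 = +1.
v=7: a=7^1·(≡4), b=7^1·(≡4) mod 7; (4|7)=+1, (4|7)=+1; (−1)^{1·1·3}·(+1)^1·(+1)^1 = -1.
v=17: a=17^1·(≡6), b=17^1·(≡10) mod 17; (6|17)=-1, (10|17)=-1; (−1)^{1·1·8}·(-1)^1·(-1)^1 = +1.
v=19: a=19^2·(≡1), b=19^1·(≡6) mod 19; (1|19)=+1, (6|19)=+1; (−1)^{2·1·9}·(+1)^1·(+1)^2 = +1.
v=31: a=31^1·(≡16), b=31^1·(≡17) mod 31; (16|31)=+1, (17|31)=-1; (−1)^{1·1·15}·(+1)^1·(-1)^1 = +1.
v=2: v_2(a)=2, v_2(b)=2; units ≡ 5, 1 (mod 8); ε·ε+αω+βω = 0·0+2·0+2·1 ≡ 0  ⇒  (a,b)_2 = +1.
v=∞: 136493 > 0 and -37358503 < 0  ⇒  (a,b)_∞ = +1.
Ram(136493, -37358503) = {7, 13}; no ℚ_7-point on the conic.

[7, 13]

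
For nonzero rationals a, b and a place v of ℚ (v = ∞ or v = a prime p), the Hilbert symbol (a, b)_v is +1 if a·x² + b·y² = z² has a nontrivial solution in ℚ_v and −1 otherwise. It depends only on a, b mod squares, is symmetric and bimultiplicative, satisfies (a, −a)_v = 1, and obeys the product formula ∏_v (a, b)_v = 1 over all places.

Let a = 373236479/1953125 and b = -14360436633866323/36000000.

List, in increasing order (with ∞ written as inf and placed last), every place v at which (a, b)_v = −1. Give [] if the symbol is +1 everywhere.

Mod squares: a ≡ 595, b ≡ -323323. Check v ∈ {∞, 2, 3, 5, 7, 11, 13, 17, 19, 23}.
v=19: a=19^0·(≡4), b=19^1·(≡4) mod 19; (4|19)=+1, (4|19)=+1; (−1)^{0·1·9}·(+1)^1·(+1)^0 = +1.
v=17: a=17^1·(≡1), b=17^3·(≡13) mod 17; (1|17)=+1, (13|17)=+1; (−1)^{1·3·8}·(+1)^3·(+1)^1 = +1.
v=23: a=23^2·(≡17), b=23^2·(≡7) mod 23; (17|23)=-1, (7|23)=-1; (−1)^{2·2·11}·(-1)^2·(-1)^2 = +1.
v=7: a=7^3·(≡4), b=7^5·(≡1) mod 7; (4|7)=+1, (1|7)=+1; (−1)^{3·5·3}·(+1)^5·(+1)^3 = -1.
v=∞: 595 > 0 and -323323 < 0  ⇒  (a,b)_∞ = +1.
v=2: v_2(a)=0, v_2(b)=-8; units ≡ 3, 5 (mod 8); ε·ε+αω+βω = 1·0+0·1+-8·1 ≡ 0  ⇒  (a,b)_2 = +1.
v=13: a=13^0·(≡1), b=13^1·(≡11) mod 13; (1|13)=+1, (11|13)=-1; (−1)^{0·1·6}·(+1)^1·(-1)^0 = +1.
v=11: a=11^2·(≡5), b=11^3·(≡8) mod 11; (5|11)=+1, (8|11)=-1; (−1)^{2·3·5}·(+1)^3·(-1)^2 = +1.
v=3: a=3^0·(≡1), b=3^-2·(≡2) mod 3; (1|3)=+1, (2|3)=-1; (−1)^{0·-2·1}·(+1)^-2·(-1)^0 = +1.
v=5: a=5^-9·(≡4), b=5^-6·(≡3) mod 5; (4|5)=+1, (3|5)=-1; (−1)^{-9·-6·2}·(+1)^-6·(-1)^-9 = -1.
Ram(595, -323323) = {5, 7}; no ℚ_5-point on the conic.

[5, 7]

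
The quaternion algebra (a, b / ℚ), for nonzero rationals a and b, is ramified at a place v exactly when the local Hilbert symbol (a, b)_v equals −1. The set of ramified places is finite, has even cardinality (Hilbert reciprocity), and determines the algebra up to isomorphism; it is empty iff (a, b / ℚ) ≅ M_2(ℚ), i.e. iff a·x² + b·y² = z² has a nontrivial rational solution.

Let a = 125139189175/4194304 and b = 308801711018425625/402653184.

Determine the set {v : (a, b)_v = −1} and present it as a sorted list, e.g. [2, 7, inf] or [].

[2, 7, 11, 13]

(a, b) ≡ (7, 6006) mod (ℚ^×)²; places V = {2, 3, 5, 7, 11, 13, 17, ∞}.
(a,b)_17: α=2, u≡5; β=6, v≡5 (mod 17); (5|17)=-1, (5|17)=-1; sign (−1)^0·-1^6·-1^2 = +1.
(a,b)_13: α=2, u≡8; β=3, v≡2 (mod 13); (8|13)=-1, (2|13)=-1; sign (−1)^0·-1^3·-1^2 = -1.
(a,b)_11: α=4, u≡8; β=3, v≡10 (mod 11); (8|11)=-1, (10|11)=-1; sign (−1)^0·-1^3·-1^4 = -1.
(a,b)_2: α=-22, β=-27; u≡7, v≡3 (mod 8); ε(u)ε(v)=1·1, αω(v)=-22·1, βω(u)=-27·0; sum ≡ 1  ⇒  -1.
(a,b)_∞: sgn(7)=+, sgn(6006)=+, so +1.
(a,b)_3: α=0, u≡1; β=-1, v≡1 (mod 3); (1|3)=+1, (1|3)=+1; sign (−1)^0·+1^-1·+1^0 = +1.
(a,b)_5: α=2, u≡3; β=4, v≡4 (mod 5); (3|5)=-1, (4|5)=+1; sign (−1)^0·-1^4·+1^2 = +1.
(a,b)_7: α=1, u≡2; β=1, v≡4 (mod 7); (2|7)=+1, (4|7)=+1; sign (−1)^1·+1^1·+1^1 = -1.
(7, 6006 / ℚ) ramifies at {2, 7, 11, 13}: a division algebra.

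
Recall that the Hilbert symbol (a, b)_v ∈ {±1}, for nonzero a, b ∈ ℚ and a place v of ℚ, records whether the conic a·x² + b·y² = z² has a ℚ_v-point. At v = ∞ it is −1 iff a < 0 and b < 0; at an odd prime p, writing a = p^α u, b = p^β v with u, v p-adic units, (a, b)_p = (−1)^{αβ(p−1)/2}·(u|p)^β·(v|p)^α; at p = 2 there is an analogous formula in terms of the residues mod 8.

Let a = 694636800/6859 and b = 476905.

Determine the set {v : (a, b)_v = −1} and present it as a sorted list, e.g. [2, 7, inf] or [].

[5, 13]

Mod squares: a ≡ 17043, b ≡ 476905. Check v ∈ {∞, 2, 3, 5, 11, 13, 19, 23, 29}.
v=2: v_2(a)=8, v_2(b)=0; units ≡ 3, 1 (mod 8); ε·ε+αω+βω = 1·0+8·0+0·1 ≡ 0  ⇒  (a,b)_2 = +1.
v=5: a=5^2·(≡3), b=5^1·(≡1) mod 5; (3|5)=-1, (1|5)=+1; (−1)^{2·1·2}·(-1)^1·(+1)^2 = -1.
v=13: a=13^1·(≡8), b=13^1·(≡12) mod 13; (8|13)=-1, (12|13)=+1; (−1)^{1·1·6}·(-1)^1·(+1)^1 = -1.
v=11: a=11^2·(≡9), b=11^1·(≡4) mod 11; (9|11)=+1, (4|11)=+1; (−1)^{2·1·5}·(+1)^1·(+1)^2 = +1.
v=∞: 17043 > 0 and 476905 > 0  ⇒  (a,b)_∞ = +1.
v=19: a=19^-3·(≡11), b=19^0·(≡5) mod 19; (11|19)=+1, (5|19)=+1; (−1)^{-3·0·9}·(+1)^0·(+1)^-3 = +1.
v=3: a=3^1·(≡2), b=3^0·(≡1) mod 3; (2|3)=-1, (1|3)=+1; (−1)^{1·0·1}·(-1)^0·(+1)^1 = +1.
v=23: a=23^1·(≡14), b=23^1·(≡12) mod 23; (14|23)=-1, (12|23)=+1; (−1)^{1·1·11}·(-1)^1·(+1)^1 = +1.
v=29: a=29^0·(≡6), b=29^1·(≡2) mod 29; (6|29)=+1, (2|29)=-1; (−1)^{0·1·14}·(+1)^1·(-1)^0 = +1.
(17043, 476905 / ℚ) ramifies at {5, 13}: a division algebra.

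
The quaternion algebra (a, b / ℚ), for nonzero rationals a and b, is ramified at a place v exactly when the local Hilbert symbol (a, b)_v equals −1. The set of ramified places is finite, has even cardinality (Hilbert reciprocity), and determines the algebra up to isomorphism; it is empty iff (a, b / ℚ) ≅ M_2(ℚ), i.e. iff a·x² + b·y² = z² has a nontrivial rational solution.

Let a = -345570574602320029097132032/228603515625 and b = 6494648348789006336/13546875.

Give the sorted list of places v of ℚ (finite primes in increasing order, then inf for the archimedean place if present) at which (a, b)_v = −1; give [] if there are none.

(a, b) ≡ (-107818, 6882) mod (ℚ^×)²; places V = {2, 3, 5, 7, 17, 19, 31, 37, 47, ∞}.
(a,b)_47: α=3, u≡27; β=2, v≡46 (mod 47); (27|47)=+1, (46|47)=-1; sign (−1)^0·+1^2·-1^3 = -1.
(a,b)_7: α=6, u≡6; β=4, v≡2 (mod 7); (6|7)=-1, (2|7)=+1; sign (−1)^0·-1^4·+1^6 = +1.
(a,b)_19: α=6, u≡7; β=4, v≡4 (mod 19); (7|19)=+1, (4|19)=+1; sign (−1)^0·+1^4·+1^6 = +1.
(a,b)_17: α=-2, u≡16; β=-2, v≡12 (mod 17); (16|17)=+1, (12|17)=-1; sign (−1)^0·+1^-2·-1^-2 = +1.
(a,b)_37: α=1, u≡12; β=1, v≡9 (mod 37); (12|37)=+1, (9|37)=+1; sign (−1)^0·+1^1·+1^1 = +1.
(a,b)_∞: sgn(-107818)=−, sgn(6882)=+, so +1.
(a,b)_31: α=1, u≡20; β=1, v≡8 (mod 31); (20|31)=+1, (8|31)=+1; sign (−1)^1·+1^1·+1^1 = -1.
(a,b)_3: α=-4, u≡2; β=-1, v≡2 (mod 3); (2|3)=-1, (2|3)=-1; sign (−1)^0·-1^-1·-1^-4 = -1.
(a,b)_2: α=19, β=13; u≡3, v≡1 (mod 8); ε(u)ε(v)=1·0, αω(v)=19·0, βω(u)=13·1; sum ≡ 1  ⇒  -1.
(a,b)_5: α=-10, u≡2; β=-6, v≡3 (mod 5); (2|5)=-1, (3|5)=-1; sign (−1)^0·-1^-6·-1^-10 = +1.
|Ram(-107818, 6882)| = 4, even; anisotropic at {2, 3, 31, 47}.

[2, 3, 31, 47]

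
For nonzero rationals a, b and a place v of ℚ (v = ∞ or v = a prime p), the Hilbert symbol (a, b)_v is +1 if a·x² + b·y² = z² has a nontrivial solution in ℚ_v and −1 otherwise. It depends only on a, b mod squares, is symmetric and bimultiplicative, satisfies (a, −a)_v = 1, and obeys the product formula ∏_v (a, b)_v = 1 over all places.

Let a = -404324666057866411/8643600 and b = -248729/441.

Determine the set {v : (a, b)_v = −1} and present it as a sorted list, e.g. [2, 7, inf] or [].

[31, inf]

(a, b) ≡ (-36859, -689) mod (ℚ^×)²; places V = {2, 3, 5, 7, 11, 13, 19, 23, 29, 31, 41, 53, ∞}.
(a,b)_31: α=1, u≡8; β=0, v≡11 (mod 31); (8|31)=+1, (11|31)=-1; sign (−1)^0·+1^0·-1^1 = -1.
(a,b)_41: α=1, u≡24; β=0, v≡31 (mod 41); (24|41)=-1, (31|41)=+1; sign (−1)^0·-1^0·+1^1 = +1.
(a,b)_5: α=-2, u≡1; β=0, v≡1 (mod 5); (1|5)=+1, (1|5)=+1; sign (−1)^0·+1^0·+1^-2 = +1.
(a,b)_29: α=1, u≡23; β=0, v≡20 (mod 29); (23|29)=+1, (20|29)=+1; sign (−1)^0·+1^0·+1^1 = +1.
(a,b)_2: α=-4, β=0; u≡5, v≡7 (mod 8); ε(u)ε(v)=0·1, αω(v)=-4·0, βω(u)=0·1; sum ≡ 0  ⇒  +1.
(a,b)_13: α=2, u≡4; β=1, v≡10 (mod 13); (4|13)=+1, (10|13)=+1; sign (−1)^0·+1^1·+1^2 = +1.
(a,b)_23: α=2, u≡14; β=0, v≡4 (mod 23); (14|23)=-1, (4|23)=+1; sign (−1)^0·-1^0·+1^2 = +1.
(a,b)_3: α=-2, u≡2; β=-2, v≡1 (mod 3); (2|3)=-1, (1|3)=+1; sign (−1)^0·-1^-2·+1^-2 = +1.
(a,b)_53: α=2, u≡6; β=1, v≡17 (mod 53); (6|53)=+1, (17|53)=+1; sign (−1)^0·+1^1·+1^2 = +1.
(a,b)_11: α=2, u≡10; β=0, v≡3 (mod 11); (10|11)=-1, (3|11)=+1; sign (−1)^0·-1^0·+1^2 = +1.
(a,b)_19: α=2, u≡17; β=2, v≡13 (mod 19); (17|19)=+1, (13|19)=-1; sign (−1)^0·+1^2·-1^2 = +1.
(a,b)_∞: sgn(-36859)=−, sgn(-689)=−, so -1.
(a,b)_7: α=-4, u≡5; β=-2, v≡1 (mod 7); (5|7)=-1, (1|7)=+1; sign (−1)^0·-1^-2·+1^-4 = +1.
(-36859, -689 / ℚ) ramifies at {31, ∞}: a division algebra.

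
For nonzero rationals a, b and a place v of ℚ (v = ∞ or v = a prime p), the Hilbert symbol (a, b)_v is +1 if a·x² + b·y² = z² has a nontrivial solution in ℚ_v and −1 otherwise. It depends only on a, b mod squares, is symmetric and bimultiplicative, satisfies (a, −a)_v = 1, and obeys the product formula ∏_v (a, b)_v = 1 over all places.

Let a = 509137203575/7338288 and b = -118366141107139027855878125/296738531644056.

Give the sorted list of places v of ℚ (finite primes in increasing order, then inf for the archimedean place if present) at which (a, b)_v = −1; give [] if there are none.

[2, 3, 7, 19]

(a, b) ≡ (4389, -30) mod (ℚ^×)²; places V = {2, 3, 5, 7, 11, 13, 17, 19, 23, 31, 41, ∞}.
(a,b)_3: α=-1, u≡2; β=-1, v≡2 (mod 3); (2|3)=-1, (2|3)=-1; sign (−1)^1·-1^-1·-1^-1 = -1.
(a,b)_19: α=1, u≡8; β=0, v≡10 (mod 19); (8|19)=-1, (10|19)=-1; sign (−1)^0·-1^0·-1^1 = -1.
(a,b)_31: α=0, u≡16; β=2, v≡4 (mod 31); (16|31)=+1, (4|31)=+1; sign (−1)^0·+1^2·+1^0 = +1.
(a,b)_∞: sgn(4389)=+, sgn(-30)=−, so +1.
(a,b)_23: α=-2, u≡11; β=-6, v≡2 (mod 23); (11|23)=-1, (2|23)=+1; sign (−1)^0·-1^-6·+1^-2 = +1.
(a,b)_5: α=2, u≡1; β=5, v≡4 (mod 5); (1|5)=+1, (4|5)=+1; sign (−1)^0·+1^5·+1^2 = +1.
(a,b)_17: α=-2, u≡11; β=-4, v≡8 (mod 17); (11|17)=-1, (8|17)=+1; sign (−1)^0·-1^-4·+1^-2 = +1.
(a,b)_41: α=2, u≡33; β=6, v≡13 (mod 41); (33|41)=+1, (13|41)=-1; sign (−1)^0·+1^6·-1^2 = +1.
(a,b)_11: α=1, u≡1; β=2, v≡1 (mod 11); (1|11)=+1, (1|11)=+1; sign (−1)^0·+1^2·+1^1 = +1.
(a,b)_2: α=-4, β=-3; u≡5, v≡1 (mod 8); ε(u)ε(v)=0·0, αω(v)=-4·0, βω(u)=-3·1; sum ≡ 1  ⇒  -1.
(a,b)_13: α=2, u≡5; β=4, v≡10 (mod 13); (5|13)=-1, (10|13)=+1; sign (−1)^0·-1^4·+1^2 = +1.
(a,b)_7: α=3, u≡4; β=4, v≡6 (mod 7); (4|7)=+1, (6|7)=-1; sign (−1)^0·+1^4·-1^3 = -1.
|Ram(4389, -30)| = 4, even; anisotropic at {2, 3, 7, 19}.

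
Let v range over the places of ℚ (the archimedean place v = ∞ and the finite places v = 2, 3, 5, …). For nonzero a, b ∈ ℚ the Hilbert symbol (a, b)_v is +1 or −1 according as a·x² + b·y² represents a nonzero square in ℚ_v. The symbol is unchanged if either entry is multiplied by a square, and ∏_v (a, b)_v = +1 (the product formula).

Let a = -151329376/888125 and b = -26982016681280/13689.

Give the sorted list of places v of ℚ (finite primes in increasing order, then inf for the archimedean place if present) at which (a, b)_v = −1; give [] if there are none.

[2, 17, 19, inf]

(a, b) ≡ (-18734, -5) mod (ℚ^×)²; places V = {2, 3, 5, 7, 11, 13, 17, 19, 29, 31, ∞}.
(a,b)_∞: sgn(-18734)=−, sgn(-5)=−, so -1.
(a,b)_31: α=0, u≡27; β=2, v≡24 (mod 31); (27|31)=-1, (24|31)=-1; sign (−1)^0·-1^2·-1^0 = +1.
(a,b)_5: α=-4, u≡4; β=1, v≡1 (mod 5); (4|5)=+1, (1|5)=+1; sign (−1)^0·+1^1·+1^-4 = +1.
(a,b)_11: α=4, u≡10; β=0, v≡2 (mod 11); (10|11)=-1, (2|11)=-1; sign (−1)^0·-1^0·-1^4 = +1.
(a,b)_29: α=-1, u≡19; β=2, v≡23 (mod 29); (19|29)=-1, (23|29)=+1; sign (−1)^0·-1^2·+1^-1 = +1.
(a,b)_3: α=0, u≡1; β=-4, v≡1 (mod 3); (1|3)=+1, (1|3)=+1; sign (−1)^0·+1^-4·+1^0 = +1.
(a,b)_2: α=5, β=6; u≡1, v≡3 (mod 8); ε(u)ε(v)=0·1, αω(v)=5·1, βω(u)=6·0; sum ≡ 1  ⇒  -1.
(a,b)_19: α=1, u≡12; β=2, v≡10 (mod 19); (12|19)=-1, (10|19)=-1; sign (−1)^0·-1^2·-1^1 = -1.
(a,b)_13: α=0, u≡9; β=-2, v≡5 (mod 13); (9|13)=+1, (5|13)=-1; sign (−1)^0·+1^-2·-1^0 = +1.
(a,b)_7: α=-2, u≡6; β=0, v≡1 (mod 7); (6|7)=-1, (1|7)=+1; sign (−1)^0·-1^0·+1^-2 = +1.
(a,b)_17: α=1, u≡3; β=2, v≡12 (mod 17); (3|17)=-1, (12|17)=-1; sign (−1)^0·-1^2·-1^1 = -1.
Ram(-18734, -5) = {2, 17, 19, ∞}; no ℚ_2-point on the conic.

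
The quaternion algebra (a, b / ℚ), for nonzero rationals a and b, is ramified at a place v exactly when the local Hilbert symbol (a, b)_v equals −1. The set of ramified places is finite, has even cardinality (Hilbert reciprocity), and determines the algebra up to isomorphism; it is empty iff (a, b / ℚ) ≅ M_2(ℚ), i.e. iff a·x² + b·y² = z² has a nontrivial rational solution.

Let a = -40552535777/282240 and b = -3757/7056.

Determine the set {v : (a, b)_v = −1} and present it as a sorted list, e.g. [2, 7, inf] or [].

(a, b) ≡ (-170, -13) mod (ℚ^×)²; places V = {2, 3, 5, 7, 13, 17, ∞}.
(a,b)_∞: sgn(-170)=−, sgn(-13)=−, so -1.
(a,b)_5: α=-1, u≡1; β=0, v≡3 (mod 5); (1|5)=+1, (3|5)=-1; sign (−1)^0·+1^0·-1^-1 = -1.
(a,b)_7: α=-2, u≡5; β=-2, v≡4 (mod 7); (5|7)=-1, (4|7)=+1; sign (−1)^0·-1^-2·+1^-2 = +1.
(a,b)_2: α=-7, β=-4; u≡3, v≡3 (mod 8); ε(u)ε(v)=1·1, αω(v)=-7·1, βω(u)=-4·1; sum ≡ 0  ⇒  +1.
(a,b)_17: α=5, u≡14; β=2, v≡4 (mod 17); (14|17)=-1, (4|17)=+1; sign (−1)^0·-1^2·+1^5 = +1.
(a,b)_13: α=4, u≡12; β=1, v≡1 (mod 13); (12|13)=+1, (1|13)=+1; sign (−1)^0·+1^1·+1^4 = +1.
(a,b)_3: α=-2, u≡1; β=-2, v≡2 (mod 3); (1|3)=+1, (2|3)=-1; sign (−1)^0·+1^-2·-1^-2 = +1.
Ram(-170, -13) = {5, ∞}; no ℚ_5-point on the conic.

[5, inf]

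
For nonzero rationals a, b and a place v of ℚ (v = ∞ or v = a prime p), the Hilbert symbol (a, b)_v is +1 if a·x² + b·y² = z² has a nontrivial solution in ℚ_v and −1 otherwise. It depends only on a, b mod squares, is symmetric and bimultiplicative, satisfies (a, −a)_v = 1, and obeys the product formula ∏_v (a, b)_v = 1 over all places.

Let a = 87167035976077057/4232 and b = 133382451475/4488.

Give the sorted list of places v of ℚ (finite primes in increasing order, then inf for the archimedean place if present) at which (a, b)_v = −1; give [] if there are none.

Mod squares: a ≡ 34034, b ≡ 102102. Check v ∈ {∞, 2, 3, 5, 7, 11, 13, 17, 19, 23, 31}.
v=3: a=3^0·(≡2), b=3^-1·(≡2) mod 3; (2|3)=-1, (2|3)=-1; (−1)^{0·-1·1}·(-1)^-1·(-1)^0 = -1.
v=5: a=5^0·(≡1), b=5^2·(≡3) mod 5; (1|5)=+1, (3|5)=-1; (−1)^{0·2·2}·(+1)^2·(-1)^0 = +1.
v=2: v_2(a)=-3, v_2(b)=-3; units ≡ 1, 3 (mod 8); ε·ε+αω+βω = 0·1+-3·1+-3·0 ≡ 1  ⇒  (a,b)_2 = -1.
v=19: a=19^2·(≡6), b=19^2·(≡18) mod 19; (6|19)=+1, (18|19)=-1; (−1)^{2·2·9}·(+1)^2·(-1)^2 = +1.
v=11: a=11^3·(≡3), b=11^-1·(≡9) mod 11; (3|11)=+1, (9|11)=+1; (−1)^{3·-1·5}·(+1)^-1·(+1)^3 = -1.
v=7: a=7^5·(≡1), b=7^1·(≡3) mod 7; (1|7)=+1, (3|7)=-1; (−1)^{5·1·3}·(+1)^1·(-1)^5 = +1.
v=31: a=31^0·(≡6), b=31^2·(≡16) mod 31; (6|31)=-1, (16|31)=+1; (−1)^{0·2·15}·(-1)^2·(+1)^0 = +1.
v=17: a=17^3·(≡4), b=17^-1·(≡12) mod 17; (4|17)=+1, (12|17)=-1; (−1)^{3·-1·8}·(+1)^-1·(-1)^3 = -1.
v=13: a=13^3·(≡5), b=13^3·(≡6) mod 13; (5|13)=-1, (6|13)=-1; (−1)^{3·3·6}·(-1)^3·(-1)^3 = +1.
v=23: a=23^-2·(≡22), b=23^0·(≡5) mod 23; (22|23)=-1, (5|23)=-1; (−1)^{-2·0·11}·(-1)^0·(-1)^-2 = +1.
v=∞: 34034 > 0 and 102102 > 0  ⇒  (a,b)_∞ = +1.
|Ram(34034, 102102)| = 4, even; anisotropic at {2, 3, 11, 17}.

[2, 3, 11, 17]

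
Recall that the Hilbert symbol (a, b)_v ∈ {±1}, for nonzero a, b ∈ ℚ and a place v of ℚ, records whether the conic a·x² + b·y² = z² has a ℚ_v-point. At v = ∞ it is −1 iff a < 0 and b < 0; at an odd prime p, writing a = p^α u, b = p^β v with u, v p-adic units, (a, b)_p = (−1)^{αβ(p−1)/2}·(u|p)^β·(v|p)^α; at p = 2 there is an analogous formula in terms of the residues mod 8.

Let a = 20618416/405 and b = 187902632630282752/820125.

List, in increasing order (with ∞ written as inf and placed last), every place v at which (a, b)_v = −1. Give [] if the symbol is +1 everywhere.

[5, 7]

Mod squares: a ≡ 455, b ≡ 2210. Check v ∈ {∞, 2, 3, 5, 7, 13, 17}.
v=3: a=3^-4·(≡2), b=3^-8·(≡2) mod 3; (2|3)=-1, (2|3)=-1; (−1)^{-4·-8·1}·(-1)^-8·(-1)^-4 = +1.
v=17: a=17^2·(≡13), b=17^5·(≡5) mod 17; (13|17)=+1, (5|17)=-1; (−1)^{2·5·8}·(+1)^5·(-1)^2 = +1.
v=7: a=7^3·(≡4), b=7^6·(≡6) mod 7; (4|7)=+1, (6|7)=-1; (−1)^{3·6·3}·(+1)^6·(-1)^3 = -1.
v=13: a=13^1·(≡3), b=13^3·(≡4) mod 13; (3|13)=+1, (4|13)=+1; (−1)^{1·3·6}·(+1)^3·(+1)^1 = +1.
v=2: v_2(a)=4, v_2(b)=9; units ≡ 7, 1 (mod 8); ε·ε+αω+βω = 1·0+4·0+9·0 ≡ 0  ⇒  (a,b)_2 = +1.
v=5: a=5^-1·(≡1), b=5^-3·(≡2) mod 5; (1|5)=+1, (2|5)=-1; (−1)^{-1·-3·2}·(+1)^-3·(-1)^-1 = -1.
v=∞: 455 > 0 and 2210 > 0  ⇒  (a,b)_∞ = +1.
|Ram(455, 2210)| = 2, even; anisotropic at {5, 7}.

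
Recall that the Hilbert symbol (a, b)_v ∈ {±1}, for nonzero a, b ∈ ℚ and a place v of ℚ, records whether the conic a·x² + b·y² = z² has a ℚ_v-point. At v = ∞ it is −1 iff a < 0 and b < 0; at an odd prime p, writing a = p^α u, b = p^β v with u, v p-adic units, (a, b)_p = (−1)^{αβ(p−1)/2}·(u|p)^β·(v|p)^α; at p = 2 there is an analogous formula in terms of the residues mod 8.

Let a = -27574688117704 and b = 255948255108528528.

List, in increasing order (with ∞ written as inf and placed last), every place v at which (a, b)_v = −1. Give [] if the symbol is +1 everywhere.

(a, b) ≡ (-58786, 57) mod (ℚ^×)²; places V = {2, 3, 7, 13, 17, 19, ∞}.
(a,b)_3: α=0, u≡2; β=1, v≡1 (mod 3); (2|3)=-1, (1|3)=+1; sign (−1)^0·-1^1·+1^0 = -1.
(a,b)_19: α=1, u≡12; β=1, v≡13 (mod 19); (12|19)=-1, (13|19)=-1; sign (−1)^1·-1^1·-1^1 = -1.
(a,b)_13: α=3, u≡8; β=4, v≡8 (mod 13); (8|13)=-1, (8|13)=-1; sign (−1)^0·-1^4·-1^3 = -1.
(a,b)_∞: sgn(-58786)=−, sgn(57)=+, so +1.
(a,b)_17: α=3, u≡10; β=4, v≡14 (mod 17); (10|17)=-1, (14|17)=-1; sign (−1)^0·-1^4·-1^3 = -1.
(a,b)_7: α=5, u≡2; β=6, v≡1 (mod 7); (2|7)=+1, (1|7)=+1; sign (−1)^0·+1^6·+1^5 = +1.
(a,b)_2: α=3, β=4; u≡7, v≡1 (mod 8); ε(u)ε(v)=1·0, αω(v)=3·0, βω(u)=4·0; sum ≡ 0  ⇒  +1.
(-58786, 57 / ℚ) ramifies at {3, 13, 17, 19}: a division algebra.

[3, 13, 17, 19]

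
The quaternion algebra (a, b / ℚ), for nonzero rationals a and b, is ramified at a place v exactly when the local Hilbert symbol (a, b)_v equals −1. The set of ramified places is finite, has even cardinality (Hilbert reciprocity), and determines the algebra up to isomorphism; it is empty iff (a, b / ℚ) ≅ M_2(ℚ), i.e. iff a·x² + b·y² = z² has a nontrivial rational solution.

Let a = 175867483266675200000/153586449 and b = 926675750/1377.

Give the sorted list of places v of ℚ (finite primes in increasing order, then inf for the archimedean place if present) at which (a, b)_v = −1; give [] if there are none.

[2, 5, 13, 17]

Mod squares: a ≡ 5, b ≡ 24310. Check v ∈ {∞, 2, 3, 5, 7, 11, 13, 17, 23}.
v=13: a=13^2·(≡11), b=13^1·(≡7) mod 13; (11|13)=-1, (7|13)=-1; (−1)^{2·1·6}·(-1)^1·(-1)^2 = -1.
v=2: v_2(a)=12, v_2(b)=1; units ≡ 5, 3 (mod 8); ε·ε+αω+βω = 0·1+12·1+1·1 ≡ 1  ⇒  (a,b)_2 = -1.
v=23: a=23^4·(≡22), b=23^2·(≡15) mod 23; (22|23)=-1, (15|23)=-1; (−1)^{4·2·11}·(-1)^2·(-1)^4 = +1.
v=7: a=7^4·(≡6), b=7^2·(≡5) mod 7; (6|7)=-1, (5|7)=-1; (−1)^{4·2·3}·(-1)^2·(-1)^4 = +1.
v=17: a=17^-2·(≡10), b=17^-1·(≡16) mod 17; (10|17)=-1, (16|17)=+1; (−1)^{-2·-1·8}·(-1)^-1·(+1)^-2 = -1.
v=11: a=11^2·(≡3), b=11^1·(≡7) mod 11; (3|11)=+1, (7|11)=-1; (−1)^{2·1·5}·(+1)^1·(-1)^2 = +1.
v=5: a=5^5·(≡1), b=5^3·(≡3) mod 5; (1|5)=+1, (3|5)=-1; (−1)^{5·3·2}·(+1)^3·(-1)^5 = -1.
v=∞: 5 > 0 and 24310 > 0  ⇒  (a,b)_∞ = +1.
v=3: a=3^-12·(≡2), b=3^-4·(≡1) mod 3; (2|3)=-1, (1|3)=+1; (−1)^{-12·-4·1}·(-1)^-4·(+1)^-12 = +1.
|Ram(5, 24310)| = 4, even; anisotropic at {2, 5, 13, 17}.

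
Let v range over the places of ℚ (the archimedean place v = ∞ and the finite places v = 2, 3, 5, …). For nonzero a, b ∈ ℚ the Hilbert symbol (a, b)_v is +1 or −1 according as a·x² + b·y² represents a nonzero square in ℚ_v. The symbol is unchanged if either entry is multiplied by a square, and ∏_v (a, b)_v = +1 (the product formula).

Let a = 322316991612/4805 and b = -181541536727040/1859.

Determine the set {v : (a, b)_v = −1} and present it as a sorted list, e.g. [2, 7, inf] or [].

(a, b) ≡ (64515, -26565) mod (ℚ^×)²; places V = {2, 3, 5, 7, 11, 13, 17, 23, 31, ∞}.
(a,b)_11: α=1, u≡10; β=-1, v≡4 (mod 11); (10|11)=-1, (4|11)=+1; sign (−1)^1·-1^-1·+1^1 = +1.
(a,b)_3: α=3, u≡1; β=5, v≡1 (mod 3); (1|3)=+1, (1|3)=+1; sign (−1)^1·+1^5·+1^3 = -1.
(a,b)_13: α=0, u≡12; β=-2, v≡11 (mod 13); (12|13)=+1, (11|13)=-1; sign (−1)^0·+1^-2·-1^0 = +1.
(a,b)_7: α=4, u≡6; β=3, v≡6 (mod 7); (6|7)=-1, (6|7)=-1; sign (−1)^0·-1^3·-1^4 = -1.
(a,b)_17: α=3, u≡8; β=2, v≡10 (mod 17); (8|17)=+1, (10|17)=-1; sign (−1)^0·+1^2·-1^3 = -1.
(a,b)_31: α=-2, u≡19; β=0, v≡2 (mod 31); (19|31)=+1, (2|31)=+1; sign (−1)^0·+1^0·+1^-2 = +1.
(a,b)_∞: sgn(64515)=+, sgn(-26565)=−, so +1.
(a,b)_2: α=2, β=16; u≡3, v≡3 (mod 8); ε(u)ε(v)=1·1, αω(v)=2·1, βω(u)=16·1; sum ≡ 1  ⇒  -1.
(a,b)_5: α=-1, u≡2; β=1, v≡3 (mod 5); (2|5)=-1, (3|5)=-1; sign (−1)^0·-1^1·-1^-1 = +1.
(a,b)_23: α=1, u≡21; β=1, v≡4 (mod 23); (21|23)=-1, (4|23)=+1; sign (−1)^1·-1^1·+1^1 = +1.
(64515, -26565 / ℚ) ramifies at {2, 3, 7, 17}: a division algebra.

[2, 3, 7, 17]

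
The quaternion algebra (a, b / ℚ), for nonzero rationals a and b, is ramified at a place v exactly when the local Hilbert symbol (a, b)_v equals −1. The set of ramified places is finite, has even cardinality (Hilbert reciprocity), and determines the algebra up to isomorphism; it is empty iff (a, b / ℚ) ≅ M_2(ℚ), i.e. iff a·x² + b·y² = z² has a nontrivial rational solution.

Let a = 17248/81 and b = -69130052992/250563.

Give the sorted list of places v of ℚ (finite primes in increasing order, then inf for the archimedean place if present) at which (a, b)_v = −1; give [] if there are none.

(a, b) ≡ (22, -66) mod (ℚ^×)²; places V = {2, 3, 7, 11, 13, 17, ∞}.
(a,b)_3: α=-4, u≡1; β=-1, v≡2 (mod 3); (1|3)=+1, (2|3)=-1; sign (−1)^0·+1^-1·-1^-4 = +1.
(a,b)_17: α=0, u≡6; β=-4, v≡9 (mod 17); (6|17)=-1, (9|17)=+1; sign (−1)^0·-1^-4·+1^0 = +1.
(a,b)_7: α=2, u≡4; β=4, v≡1 (mod 7); (4|7)=+1, (1|7)=+1; sign (−1)^0·+1^4·+1^2 = +1.
(a,b)_11: α=1, u≡7; β=3, v≡3 (mod 11); (7|11)=-1, (3|11)=+1; sign (−1)^1·-1^3·+1^1 = +1.
(a,b)_∞: sgn(22)=+, sgn(-66)=−, so +1.
(a,b)_2: α=5, β=7; u≡3, v≡7 (mod 8); ε(u)ε(v)=1·1, αω(v)=5·0, βω(u)=7·1; sum ≡ 0  ⇒  +1.
(a,b)_13: α=0, u≡12; β=2, v≡12 (mod 13); (12|13)=+1, (12|13)=+1; sign (−1)^0·+1^2·+1^0 = +1.
Every local symbol is +1, so the conic 22·x² + -66·y² = z² has ℚ_v-points for all v and hence a ℚ-point; (a, b / ℚ) ≅ M_2(ℚ).

[]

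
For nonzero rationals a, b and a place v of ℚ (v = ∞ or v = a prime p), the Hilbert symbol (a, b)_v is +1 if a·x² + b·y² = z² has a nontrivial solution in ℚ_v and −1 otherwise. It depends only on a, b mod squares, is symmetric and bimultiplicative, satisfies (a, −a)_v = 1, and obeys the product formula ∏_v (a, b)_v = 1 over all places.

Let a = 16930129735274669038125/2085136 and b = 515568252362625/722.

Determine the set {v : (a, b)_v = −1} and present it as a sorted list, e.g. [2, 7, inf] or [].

Mod squares: a ≡ 221, b ≡ 13090. Check v ∈ {∞, 2, 3, 5, 7, 11, 13, 17, 19}.
v=17: a=17^1·(≡13), b=17^1·(≡11) mod 17; (13|17)=+1, (11|17)=-1; (−1)^{1·1·8}·(+1)^1·(-1)^1 = -1.
v=7: a=7^4·(≡2), b=7^3·(≡4) mod 7; (2|7)=+1, (4|7)=+1; (−1)^{4·3·3}·(+1)^3·(+1)^4 = +1.
v=2: v_2(a)=-4, v_2(b)=-1; units ≡ 5, 1 (mod 8); ε·ε+αω+βω = 0·0+-4·0+-1·1 ≡ 1  ⇒  (a,b)_2 = -1.
v=11: a=11^4·(≡3), b=11^3·(≡2) mod 11; (3|11)=+1, (2|11)=-1; (−1)^{4·3·5}·(+1)^3·(-1)^4 = +1.
v=∞: 221 > 0 and 13090 > 0  ⇒  (a,b)_∞ = +1.
v=5: a=5^4·(≡1), b=5^3·(≡3) mod 5; (1|5)=+1, (3|5)=-1; (−1)^{4·3·2}·(+1)^3·(-1)^4 = +1.
v=13: a=13^1·(≡10), b=13^0·(≡1) mod 13; (10|13)=+1, (1|13)=+1; (−1)^{1·0·6}·(+1)^0·(+1)^1 = +1.
v=3: a=3^20·(≡2), b=3^12·(≡1) mod 3; (2|3)=-1, (1|3)=+1; (−1)^{20·12·1}·(-1)^12·(+1)^20 = +1.
v=19: a=19^-4·(≡15), b=19^-2·(≡12) mod 19; (15|19)=-1, (12|19)=-1; (−1)^{-4·-2·9}·(-1)^-2·(-1)^-4 = +1.
Ram(221, 13090) = {2, 17}; no ℚ_2-point on the conic.

[2, 17]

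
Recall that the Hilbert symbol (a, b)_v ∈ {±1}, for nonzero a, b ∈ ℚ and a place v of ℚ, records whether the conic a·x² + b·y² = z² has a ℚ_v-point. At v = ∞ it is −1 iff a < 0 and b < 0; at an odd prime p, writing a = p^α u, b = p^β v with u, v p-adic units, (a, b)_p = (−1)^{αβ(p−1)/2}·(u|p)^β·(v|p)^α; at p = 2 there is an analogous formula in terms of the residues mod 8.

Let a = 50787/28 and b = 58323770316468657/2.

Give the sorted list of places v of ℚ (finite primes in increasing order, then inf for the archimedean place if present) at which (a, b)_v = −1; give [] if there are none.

Mod squares: a ≡ 4389, b ≡ 4466. Check v ∈ {∞, 2, 3, 7, 11, 13, 19, 29}.
v=2: v_2(a)=-2, v_2(b)=-1; units ≡ 5, 1 (mod 8); ε·ε+αω+βω = 0·0+-2·0+-1·1 ≡ 1  ⇒  (a,b)_2 = -1.
v=∞: 4389 > 0 and 4466 > 0  ⇒  (a,b)_∞ = +1.
v=3: a=3^5·(≡2), b=3^4·(≡2) mod 3; (2|3)=-1, (2|3)=-1; (−1)^{5·4·1}·(-1)^4·(-1)^5 = -1.
v=7: a=7^-1·(≡4), b=7^1·(≡1) mod 7; (4|7)=+1, (1|7)=+1; (−1)^{-1·1·3}·(+1)^1·(+1)^-1 = -1.
v=11: a=11^1·(≡5), b=11^5·(≡6) mod 11; (5|11)=+1, (6|11)=-1; (−1)^{1·5·5}·(+1)^5·(-1)^1 = +1.
v=13: a=13^0·(≡11), b=13^2·(≡2) mod 13; (11|13)=-1, (2|13)=-1; (−1)^{0·2·6}·(-1)^2·(-1)^0 = +1.
v=19: a=19^1·(≡12), b=19^4·(≡1) mod 19; (12|19)=-1, (1|19)=+1; (−1)^{1·4·9}·(-1)^4·(+1)^1 = +1.
v=29: a=29^0·(≡21), b=29^1·(≡16) mod 29; (21|29)=-1, (16|29)=+1; (−1)^{0·1·14}·(-1)^1·(+1)^0 = -1.
|Ram(4389, 4466)| = 4, even; anisotropic at {2, 3, 7, 29}.

[2, 3, 7, 29]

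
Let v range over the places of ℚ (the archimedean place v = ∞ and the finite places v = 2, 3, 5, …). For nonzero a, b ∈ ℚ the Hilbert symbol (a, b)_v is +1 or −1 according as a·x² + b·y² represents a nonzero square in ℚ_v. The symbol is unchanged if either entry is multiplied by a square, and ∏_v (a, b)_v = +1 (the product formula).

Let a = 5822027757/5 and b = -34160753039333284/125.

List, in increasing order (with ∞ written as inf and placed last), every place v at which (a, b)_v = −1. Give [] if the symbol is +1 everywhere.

[5, 13, 17, 31]

(a, b) ≡ (66009385, -5) mod (ℚ^×)²; places V = {2, 3, 5, 7, 13, 17, 31, 41, 47, ∞}.
(a,b)_7: α=2, u≡4; β=2, v≡1 (mod 7); (4|7)=+1, (1|7)=+1; sign (−1)^0·+1^2·+1^2 = +1.
(a,b)_17: α=1, u≡6; β=2, v≡10 (mod 17); (6|17)=-1, (10|17)=-1; sign (−1)^0·-1^2·-1^1 = -1.
(a,b)_3: α=2, u≡1; β=0, v≡1 (mod 3); (1|3)=+1, (1|3)=+1; sign (−1)^0·+1^0·+1^2 = +1.
(a,b)_∞: sgn(66009385)=+, sgn(-5)=−, so +1.
(a,b)_13: α=1, u≡1; β=2, v≡5 (mod 13); (1|13)=+1, (5|13)=-1; sign (−1)^0·+1^2·-1^1 = -1.
(a,b)_31: α=1, u≡28; β=2, v≡30 (mod 31); (28|31)=+1, (30|31)=-1; sign (−1)^0·+1^2·-1^1 = -1.
(a,b)_41: α=1, u≡34; β=2, v≡9 (mod 41); (34|41)=-1, (9|41)=+1; sign (−1)^0·-1^2·+1^1 = +1.
(a,b)_5: α=-1, u≡2; β=-3, v≡1 (mod 5); (2|5)=-1, (1|5)=+1; sign (−1)^0·-1^-3·+1^-1 = -1.
(a,b)_2: α=0, β=2; u≡1, v≡3 (mod 8); ε(u)ε(v)=0·1, αω(v)=0·1, βω(u)=2·0; sum ≡ 0  ⇒  +1.
(a,b)_47: α=1, u≡12; β=2, v≡16 (mod 47); (12|47)=+1, (16|47)=+1; sign (−1)^0·+1^2·+1^1 = +1.
|Ram(66009385, -5)| = 4, even; anisotropic at {5, 13, 17, 31}.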